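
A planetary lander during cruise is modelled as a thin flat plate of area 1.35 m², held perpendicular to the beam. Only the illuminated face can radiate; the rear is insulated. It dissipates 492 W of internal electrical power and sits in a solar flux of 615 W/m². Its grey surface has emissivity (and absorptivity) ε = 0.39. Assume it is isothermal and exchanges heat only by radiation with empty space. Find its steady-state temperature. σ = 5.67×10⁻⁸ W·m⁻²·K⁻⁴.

T ≈ 407 K

At steady state, absorbed solar power + internal power = radiated power.
Absorbed: α·S·A_cross = 0.39·615·1.350 = 323.8 W (cross-section A).
Total input = 323.8 + 492 = 815.8 W.
Radiated: εσ·A_surf·T⁴ with A_surf = A = 1.350 m².
T⁴ = 815.8/(0.39·5.67×10⁻⁸·1.350) = 2.733×10¹⁰ K⁴.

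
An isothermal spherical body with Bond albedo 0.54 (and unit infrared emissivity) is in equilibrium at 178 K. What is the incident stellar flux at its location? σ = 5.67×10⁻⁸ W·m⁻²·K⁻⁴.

S ≈ 495 W/m²

(1−a)S·πr² = σ·4πr²·T⁴ ⇒ S = 4σT⁴/(1−a).
S = 4·5.67×10⁻⁸·1.004×10⁹/0.460.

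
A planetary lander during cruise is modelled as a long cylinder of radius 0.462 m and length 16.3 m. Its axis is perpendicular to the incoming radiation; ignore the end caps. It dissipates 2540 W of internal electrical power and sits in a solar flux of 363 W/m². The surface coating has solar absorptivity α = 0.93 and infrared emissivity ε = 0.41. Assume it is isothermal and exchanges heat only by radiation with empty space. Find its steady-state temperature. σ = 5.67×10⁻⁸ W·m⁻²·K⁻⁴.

At steady state, absorbed solar power + internal power = radiated power.
Absorbed: α·S·A_cross = 0.93·363·15.06 = 5085 W (cross-section 2rL).
Total input = 5085 + 2540 = 7625 W.
Radiated: εσ·A_surf·T⁴ with A_surf = 2πrL = 47.32 m².
T⁴ = 7625/(0.41·5.67×10⁻⁸·47.32) = 6.932×10⁹ K⁴.

T ≈ 289 K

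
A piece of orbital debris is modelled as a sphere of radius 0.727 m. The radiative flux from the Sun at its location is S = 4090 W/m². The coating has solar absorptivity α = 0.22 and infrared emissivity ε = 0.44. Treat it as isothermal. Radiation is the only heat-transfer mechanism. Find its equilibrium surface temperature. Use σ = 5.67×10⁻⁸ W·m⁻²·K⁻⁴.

T ≈ 308 K

At equilibrium, absorbed power = emitted power.
Absorbing cross-section = πr² = 1.660 m²; emitting surface = 4πr² = 6.642 m² (ratio 4).
αS·A_cross = εσ·A_surf·T⁴  ⇒  T⁴ = αS/(ε·4σ).
T⁴ = 0.220·4090/(0.44·4·5.67×10⁻⁸) = 9.017×10⁹ K⁴.
T = (9.017×10⁹)^(1/4).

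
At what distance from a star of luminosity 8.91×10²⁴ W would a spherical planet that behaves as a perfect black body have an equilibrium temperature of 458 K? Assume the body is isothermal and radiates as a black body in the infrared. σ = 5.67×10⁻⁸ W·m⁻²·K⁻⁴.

For an isothermal black-emitting sphere, (1−a)S·πr² = σ·4πr²·T⁴ ⇒ S = 4σT⁴/(1−a).
S = 4·5.67×10⁻⁸·(458)⁴/1.00 = 9979 W/m².
Flux falls as S = L/(4πd²), so d = √(L/(4πS)) = √(8.91×10²⁴/(4π·9979)).

d ≈ 8.43×10⁹ m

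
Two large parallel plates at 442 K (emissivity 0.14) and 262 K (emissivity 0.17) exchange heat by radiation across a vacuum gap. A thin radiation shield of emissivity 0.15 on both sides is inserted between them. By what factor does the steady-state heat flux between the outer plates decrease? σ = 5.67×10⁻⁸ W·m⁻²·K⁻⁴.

factor ≈ 2.03

Without shield: q₀ = σΔ(T⁴)/(1/ε₁+1/ε₂−1) with denominator 12.03.
With shield the two gaps are in series; the resistances add: (1/ε₁+1/ε_s−1)+(1/ε_s+1/ε₂−1) = 12.81+11.55 = 24.36.
Heat-flux ratio q₀/q = 24.36/12.03.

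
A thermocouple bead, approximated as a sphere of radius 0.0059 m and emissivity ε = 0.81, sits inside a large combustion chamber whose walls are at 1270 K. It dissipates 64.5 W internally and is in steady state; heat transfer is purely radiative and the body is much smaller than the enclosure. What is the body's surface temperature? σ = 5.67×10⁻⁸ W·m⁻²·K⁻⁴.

T ≈ 1550 K

For a small grey body in a large enclosure, net radiated power = εσA(T⁴ − T_w⁴).
Steady state: P = εσA(T⁴ − T_w⁴) with A = 4πr² = 4.374×10⁻⁴ m².
T⁴ = P/(εσA) + T_w⁴ = 64.5/(0.81·5.67×10⁻⁸·4.374×10⁻⁴) + (1270)⁴
    = 3.211×10¹² + 2.601×10¹² = 5.812×10¹² K⁴.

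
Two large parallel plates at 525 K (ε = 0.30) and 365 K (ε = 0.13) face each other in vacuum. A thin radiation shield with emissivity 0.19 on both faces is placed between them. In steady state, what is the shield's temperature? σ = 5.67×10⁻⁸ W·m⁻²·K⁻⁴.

T_s ≈ 481 K

In steady state the net flux on the hot side equals that on the cold side.
σ(T₁⁴−T_s⁴)/D₁ = σ(T_s⁴−T₂⁴)/D₂, with D₁ = 1/ε₁+1/ε_s−1 = 7.596, D₂ = 1/ε_s+1/ε₂−1 = 11.96.
Solve for T_s⁴: T_s⁴ = (D₂·T₁⁴ + D₁·T₂⁴)/(D₁+D₂) = 5.335×10¹⁰ K⁴.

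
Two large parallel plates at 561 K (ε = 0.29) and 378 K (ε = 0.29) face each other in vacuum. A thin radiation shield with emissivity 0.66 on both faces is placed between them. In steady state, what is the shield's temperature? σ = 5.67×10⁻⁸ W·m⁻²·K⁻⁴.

T_s ≈ 494 K

In steady state the net flux on the hot side equals that on the cold side.
σ(T₁⁴−T_s⁴)/D₁ = σ(T_s⁴−T₂⁴)/D₂, with D₁ = 1/ε₁+1/ε_s−1 = 3.963, D₂ = 1/ε_s+1/ε₂−1 = 3.963.
Solve for T_s⁴: T_s⁴ = (D₂·T₁⁴ + D₁·T₂⁴)/(D₁+D₂) = 5.973×10¹⁰ K⁴.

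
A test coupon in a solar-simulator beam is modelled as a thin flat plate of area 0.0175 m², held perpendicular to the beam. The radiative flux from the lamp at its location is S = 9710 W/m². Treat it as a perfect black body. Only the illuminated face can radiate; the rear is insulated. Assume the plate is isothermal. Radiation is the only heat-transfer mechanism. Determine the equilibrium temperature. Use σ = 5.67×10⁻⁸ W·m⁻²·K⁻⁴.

At equilibrium, absorbed power = emitted power.
Absorbing cross-section = A = 0.01750 m²; emitting surface = A = 0.01750 m² (ratio 1).
S·A_cross = εσ·A_surf·T⁴  ⇒  T⁴ = S/(1σ).
T⁴ = 1.00·9710/(1·5.67×10⁻⁸) = 1.713×10¹¹ K⁴.
T = (1.713×10¹¹)^(1/4).

T ≈ 643 K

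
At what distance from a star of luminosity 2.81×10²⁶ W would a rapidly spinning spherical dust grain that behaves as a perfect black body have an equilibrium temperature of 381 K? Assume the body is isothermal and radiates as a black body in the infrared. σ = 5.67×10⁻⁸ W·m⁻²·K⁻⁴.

For an isothermal black-emitting sphere, (1−a)S·πr² = σ·4πr²·T⁴ ⇒ S = 4σT⁴/(1−a).
S = 4·5.67×10⁻⁸·(381)⁴/1.00 = 4779 W/m².
Flux falls as S = L/(4πd²), so d = √(L/(4πS)) = √(2.81×10²⁶/(4π·4779)).

d ≈ 6.84×10¹⁰ m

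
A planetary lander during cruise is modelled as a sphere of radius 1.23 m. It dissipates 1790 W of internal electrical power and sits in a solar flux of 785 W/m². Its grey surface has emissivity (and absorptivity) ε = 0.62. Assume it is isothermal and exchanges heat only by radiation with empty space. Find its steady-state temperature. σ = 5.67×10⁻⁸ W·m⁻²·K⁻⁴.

At steady state, absorbed solar power + internal power = radiated power.
Absorbed: α·S·A_cross = 0.62·785·4.753 = 2313 W (cross-section πr²).
Total input = 2313 + 1790 = 4103 W.
Radiated: εσ·A_surf·T⁴ with A_surf = 4πr² = 19.01 m².
T⁴ = 4103/(0.62·5.67×10⁻⁸·19.01) = 6.139×10⁹ K⁴.

T ≈ 280 K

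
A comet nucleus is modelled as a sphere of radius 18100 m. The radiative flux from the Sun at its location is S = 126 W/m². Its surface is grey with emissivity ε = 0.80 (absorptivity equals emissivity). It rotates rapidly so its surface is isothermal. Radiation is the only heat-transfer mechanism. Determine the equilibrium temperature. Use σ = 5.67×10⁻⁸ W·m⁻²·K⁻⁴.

T ≈ 154 K

At equilibrium, absorbed power = emitted power.
Absorbing cross-section = πr² = 1.029×10⁹ m²; emitting surface = 4πr² = 4.117×10⁹ m² (ratio 4).
εS·A_cross = εσ·A_surf·T⁴  ⇒  T⁴ = S/(4σ)   (ε cancels).
T⁴ = 126/(4·5.67×10⁻⁸) = 5.556×10⁸ K⁴.
T = (5.556×10⁸)^(1/4).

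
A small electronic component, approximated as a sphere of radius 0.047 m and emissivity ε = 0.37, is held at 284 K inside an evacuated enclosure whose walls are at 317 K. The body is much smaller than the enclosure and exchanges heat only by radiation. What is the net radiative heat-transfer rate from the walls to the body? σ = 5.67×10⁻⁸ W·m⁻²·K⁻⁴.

For a small grey body in a large enclosure: P_net = εσA(T_body⁴ − T_wall⁴).
A = 4πr² = 0.02776 m²; T_body⁴ − T_wall⁴ = 6.505×10⁹ − 1.010×10¹⁰ = -3.593×10⁹ K⁴.
|P_net| = 0.37·5.67×10⁻⁸·0.02776·3.593×10⁹.

P_net ≈ 2.09 W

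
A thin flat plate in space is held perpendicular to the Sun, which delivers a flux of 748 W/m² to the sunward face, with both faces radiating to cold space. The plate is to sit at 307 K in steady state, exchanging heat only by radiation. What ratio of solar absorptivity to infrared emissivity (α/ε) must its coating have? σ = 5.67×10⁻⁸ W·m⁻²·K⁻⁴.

α/ε ≈ 1.35

Balance: αS·A = εσ·2A·T⁴ ⇒ α/ε = 2σT⁴/S.
α/ε = 2·5.67×10⁻⁸·(307)⁴/748 = 2·5.67×10⁻⁸·8.883×10⁹/748.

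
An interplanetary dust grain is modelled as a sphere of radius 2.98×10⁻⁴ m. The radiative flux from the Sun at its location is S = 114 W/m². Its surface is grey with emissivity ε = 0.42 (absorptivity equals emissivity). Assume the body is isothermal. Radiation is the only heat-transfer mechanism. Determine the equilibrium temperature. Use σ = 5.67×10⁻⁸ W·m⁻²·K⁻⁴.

T ≈ 150 K

At equilibrium, absorbed power = emitted power.
Absorbing cross-section = πr² = 2.790×10⁻⁷ m²; emitting surface = 4πr² = 1.116×10⁻⁶ m² (ratio 4).
εS·A_cross = εσ·A_surf·T⁴  ⇒  T⁴ = S/(4σ)   (ε cancels).
T⁴ = 114/(4·5.67×10⁻⁸) = 5.026×10⁸ K⁴.
T = (5.026×10⁸)^(1/4).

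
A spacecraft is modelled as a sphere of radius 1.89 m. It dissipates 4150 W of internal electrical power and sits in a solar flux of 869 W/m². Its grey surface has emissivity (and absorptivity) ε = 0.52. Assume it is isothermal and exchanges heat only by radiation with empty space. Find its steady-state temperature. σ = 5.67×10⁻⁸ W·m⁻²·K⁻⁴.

T ≈ 289 K

At steady state, absorbed solar power + internal power = radiated power.
Absorbed: α·S·A_cross = 0.52·869·11.22 = 5071 W (cross-section πr²).
Total input = 5071 + 4150 = 9221 W.
Radiated: εσ·A_surf·T⁴ with A_surf = 4πr² = 44.89 m².
T⁴ = 9221/(0.52·5.67×10⁻⁸·44.89) = 6.967×10⁹ K⁴.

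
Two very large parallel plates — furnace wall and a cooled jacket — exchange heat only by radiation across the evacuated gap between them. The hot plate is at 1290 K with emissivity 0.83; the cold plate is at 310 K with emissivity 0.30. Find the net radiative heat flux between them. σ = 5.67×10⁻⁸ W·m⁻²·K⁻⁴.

q ≈ 44200 W/m²

For two infinite grey parallel plates, q = σ(T₁⁴ − T₂⁴)/(1/ε₁ + 1/ε₂ − 1).
T₁⁴ − T₂⁴ = 2.769×10¹² − 9.235×10⁹ = 2.760×10¹² K⁴.
1/ε₁ + 1/ε₂ − 1 = 1.205 + 3.333 − 1 = 3.538.
q = 5.67×10⁻⁸ × 2.760×10¹² / 3.538.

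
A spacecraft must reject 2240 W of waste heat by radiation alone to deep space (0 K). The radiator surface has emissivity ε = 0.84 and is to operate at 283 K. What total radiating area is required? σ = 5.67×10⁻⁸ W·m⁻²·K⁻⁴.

A ≈ 7.33 m²

P = εσA T⁴ ⇒ A = P/(εσT⁴).
T⁴ = 6.414×10⁹ K⁴.
A = 2240/(0.84 × 5.67×10⁻⁸ × 6.414×10⁹).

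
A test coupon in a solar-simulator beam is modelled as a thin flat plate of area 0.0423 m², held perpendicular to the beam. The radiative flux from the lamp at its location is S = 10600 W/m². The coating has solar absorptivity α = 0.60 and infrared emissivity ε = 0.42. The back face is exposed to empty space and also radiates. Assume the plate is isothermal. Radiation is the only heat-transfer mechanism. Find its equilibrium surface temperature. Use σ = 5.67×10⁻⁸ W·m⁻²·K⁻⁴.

T ≈ 605 K

At equilibrium, absorbed power = emitted power.
Absorbing cross-section = A = 0.04230 m²; emitting surface = 2A = 0.08460 m² (ratio 2).
αS·A_cross = εσ·A_surf·T⁴  ⇒  T⁴ = αS/(ε·2σ).
T⁴ = 0.600·10600/(0.42·2·5.67×10⁻⁸) = 1.335×10¹¹ K⁴.
T = (1.335×10¹¹)^(1/4).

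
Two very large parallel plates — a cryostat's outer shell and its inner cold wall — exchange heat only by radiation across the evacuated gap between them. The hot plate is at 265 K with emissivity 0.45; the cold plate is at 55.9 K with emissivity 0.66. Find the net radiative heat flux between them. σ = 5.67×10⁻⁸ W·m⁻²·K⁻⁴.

q ≈ 102 W/m²

For two infinite grey parallel plates, q = σ(T₁⁴ − T₂⁴)/(1/ε₁ + 1/ε₂ − 1).
T₁⁴ − T₂⁴ = 4.932×10⁹ − 9.764×10⁶ = 4.922×10⁹ K⁴.
1/ε₁ + 1/ε₂ − 1 = 2.222 + 1.515 − 1 = 2.737.
q = 5.67×10⁻⁸ × 4.922×10⁹ / 2.737.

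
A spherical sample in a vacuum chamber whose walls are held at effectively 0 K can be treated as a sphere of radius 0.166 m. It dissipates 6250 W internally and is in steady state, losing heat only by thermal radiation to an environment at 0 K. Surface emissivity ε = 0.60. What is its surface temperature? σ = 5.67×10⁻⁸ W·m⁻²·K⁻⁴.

Steady state: internal power = radiated power, P = εσA T⁴.
Radiating area A = 4πr² = 0.3463 m².
T⁴ = P/(εσA) = 6250/(0.60·5.67×10⁻⁸·0.3463) = 5.305×10¹¹ K⁴.
T = (5.305×10¹¹)^(1/4).

T ≈ 853 K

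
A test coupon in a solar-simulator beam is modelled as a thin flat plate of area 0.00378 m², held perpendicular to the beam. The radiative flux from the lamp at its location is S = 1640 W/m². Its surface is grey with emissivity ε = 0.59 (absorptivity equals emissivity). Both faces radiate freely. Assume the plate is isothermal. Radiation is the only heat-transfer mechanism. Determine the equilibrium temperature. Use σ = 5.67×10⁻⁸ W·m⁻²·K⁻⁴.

At equilibrium, absorbed power = emitted power.
Absorbing cross-section = A = 0.003780 m²; emitting surface = 2A = 0.007560 m² (ratio 2).
εS·A_cross = εσ·A_surf·T⁴  ⇒  T⁴ = S/(2σ)   (ε cancels).
T⁴ = 1640/(2·5.67×10⁻⁸) = 1.446×10¹⁰ K⁴.
T = (1.446×10¹⁰)^(1/4).

T ≈ 347 K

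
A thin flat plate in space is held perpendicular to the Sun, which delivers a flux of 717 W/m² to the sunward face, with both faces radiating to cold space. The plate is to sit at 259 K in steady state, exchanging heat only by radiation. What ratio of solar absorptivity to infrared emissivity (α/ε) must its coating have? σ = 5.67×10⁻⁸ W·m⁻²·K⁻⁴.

α/ε ≈ 0.712

Balance: αS·A = εσ·2A·T⁴ ⇒ α/ε = 2σT⁴/S.
α/ε = 2·5.67×10⁻⁸·(259)⁴/717 = 2·5.67×10⁻⁸·4.500×10⁹/717.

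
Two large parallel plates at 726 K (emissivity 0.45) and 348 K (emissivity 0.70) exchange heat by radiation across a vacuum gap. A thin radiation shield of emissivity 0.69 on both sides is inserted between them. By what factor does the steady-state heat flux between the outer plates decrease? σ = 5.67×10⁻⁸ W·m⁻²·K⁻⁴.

Without shield: q₀ = σΔ(T⁴)/(1/ε₁+1/ε₂−1) with denominator 2.651.
With shield the two gaps are in series; the resistances add: (1/ε₁+1/ε_s−1)+(1/ε_s+1/ε₂−1) = 2.671+1.878 = 4.549.
Heat-flux ratio q₀/q = 4.549/2.651.

factor ≈ 1.72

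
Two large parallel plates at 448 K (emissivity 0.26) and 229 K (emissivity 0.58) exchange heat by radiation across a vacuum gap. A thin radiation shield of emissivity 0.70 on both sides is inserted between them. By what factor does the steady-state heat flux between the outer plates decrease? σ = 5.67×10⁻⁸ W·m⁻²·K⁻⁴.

factor ≈ 1.41

Without shield: q₀ = σΔ(T⁴)/(1/ε₁+1/ε₂−1) with denominator 4.570.
With shield the two gaps are in series; the resistances add: (1/ε₁+1/ε_s−1)+(1/ε_s+1/ε₂−1) = 4.275+2.153 = 6.427.
Heat-flux ratio q₀/q = 6.427/4.570.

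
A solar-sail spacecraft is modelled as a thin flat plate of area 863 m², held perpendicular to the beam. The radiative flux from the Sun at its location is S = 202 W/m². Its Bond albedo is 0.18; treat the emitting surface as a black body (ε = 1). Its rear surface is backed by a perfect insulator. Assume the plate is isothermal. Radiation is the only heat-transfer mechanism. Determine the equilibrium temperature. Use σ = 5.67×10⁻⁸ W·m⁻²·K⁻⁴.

At equilibrium, absorbed power = emitted power.
Absorbing cross-section = A = 863.0 m²; emitting surface = A = 863.0 m² (ratio 1).
(1−a)S·A_cross = εσ·A_surf·T⁴  ⇒  T⁴ = (1−a)S/(1σ).
T⁴ = 0.820·202/(1·5.67×10⁻⁸) = 2.921×10⁹ K⁴.
T = (2.921×10⁹)^(1/4).

T ≈ 232 K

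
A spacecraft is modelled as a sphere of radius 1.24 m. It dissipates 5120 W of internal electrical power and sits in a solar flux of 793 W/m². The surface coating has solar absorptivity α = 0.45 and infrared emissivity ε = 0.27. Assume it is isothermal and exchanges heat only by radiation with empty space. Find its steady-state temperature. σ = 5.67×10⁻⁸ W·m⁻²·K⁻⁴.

T ≈ 390 K

At steady state, absorbed solar power + internal power = radiated power.
Absorbed: α·S·A_cross = 0.45·793·4.831 = 1724 W (cross-section πr²).
Total input = 1724 + 5120 = 6844 W.
Radiated: εσ·A_surf·T⁴ with A_surf = 4πr² = 19.32 m².
T⁴ = 6844/(0.27·5.67×10⁻⁸·19.32) = 2.314×10¹⁰ K⁴.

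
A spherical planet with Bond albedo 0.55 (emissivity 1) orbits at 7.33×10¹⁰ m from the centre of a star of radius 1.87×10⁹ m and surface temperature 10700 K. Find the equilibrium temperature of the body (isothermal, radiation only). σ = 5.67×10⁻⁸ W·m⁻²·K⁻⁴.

T ≈ 990 K

The star's surface emits σT_*⁴; at distance d the flux is S = σT_*⁴(R_*/d)².
S = 5.67×10⁻⁸·(10700)⁴·(1.87×10⁹/7.33×10¹⁰)² = 4.837×10⁵ W/m².
For an isothermal sphere T⁴ = (1−a)S/(4σ) = 9.598×10¹¹ K⁴.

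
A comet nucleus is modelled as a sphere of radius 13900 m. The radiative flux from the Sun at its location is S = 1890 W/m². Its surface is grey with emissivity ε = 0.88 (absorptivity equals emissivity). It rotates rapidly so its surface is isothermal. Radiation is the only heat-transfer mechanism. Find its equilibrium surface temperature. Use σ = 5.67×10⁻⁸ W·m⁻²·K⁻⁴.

At equilibrium, absorbed power = emitted power.
Absorbing cross-section = πr² = 6.070×10⁸ m²; emitting surface = 4πr² = 2.428×10⁹ m² (ratio 4).
εS·A_cross = εσ·A_surf·T⁴  ⇒  T⁴ = S/(4σ)   (ε cancels).
T⁴ = 1890/(4·5.67×10⁻⁸) = 8.333×10⁹ K⁴.
T = (8.333×10⁹)^(1/4).

T ≈ 302 K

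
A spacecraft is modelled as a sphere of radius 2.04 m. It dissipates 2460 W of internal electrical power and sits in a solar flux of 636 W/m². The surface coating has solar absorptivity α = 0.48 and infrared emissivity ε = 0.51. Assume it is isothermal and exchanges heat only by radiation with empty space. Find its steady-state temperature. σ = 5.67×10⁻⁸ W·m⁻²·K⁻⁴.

At steady state, absorbed solar power + internal power = radiated power.
Absorbed: α·S·A_cross = 0.48·636·13.07 = 3991 W (cross-section πr²).
Total input = 3991 + 2460 = 6451 W.
Radiated: εσ·A_surf·T⁴ with A_surf = 4πr² = 52.30 m².
T⁴ = 6451/(0.51·5.67×10⁻⁸·52.30) = 4.266×10⁹ K⁴.

T ≈ 256 K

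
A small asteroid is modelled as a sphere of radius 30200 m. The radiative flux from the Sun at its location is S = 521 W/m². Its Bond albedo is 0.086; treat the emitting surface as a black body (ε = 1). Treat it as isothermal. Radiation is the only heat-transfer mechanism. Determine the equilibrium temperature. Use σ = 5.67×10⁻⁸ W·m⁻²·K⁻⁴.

T ≈ 214 K

At equilibrium, absorbed power = emitted power.
Absorbing cross-section = πr² = 2.865×10⁹ m²; emitting surface = 4πr² = 1.146×10¹⁰ m² (ratio 4).
(1−a)S·A_cross = εσ·A_surf·T⁴  ⇒  T⁴ = (1−a)S/(4σ).
T⁴ = 0.914·521/(4·5.67×10⁻⁸) = 2.100×10⁹ K⁴.
T = (2.100×10⁹)^(1/4).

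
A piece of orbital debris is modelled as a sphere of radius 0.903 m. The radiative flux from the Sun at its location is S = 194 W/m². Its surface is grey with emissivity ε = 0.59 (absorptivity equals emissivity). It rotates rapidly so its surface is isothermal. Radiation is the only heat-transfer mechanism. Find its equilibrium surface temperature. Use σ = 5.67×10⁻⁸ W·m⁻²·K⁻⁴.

T ≈ 171 K

At equilibrium, absorbed power = emitted power.
Absorbing cross-section = πr² = 2.562 m²; emitting surface = 4πr² = 10.25 m² (ratio 4).
εS·A_cross = εσ·A_surf·T⁴  ⇒  T⁴ = S/(4σ)   (ε cancels).
T⁴ = 194/(4·5.67×10⁻⁸) = 8.554×10⁸ K⁴.
T = (8.554×10⁸)^(1/4).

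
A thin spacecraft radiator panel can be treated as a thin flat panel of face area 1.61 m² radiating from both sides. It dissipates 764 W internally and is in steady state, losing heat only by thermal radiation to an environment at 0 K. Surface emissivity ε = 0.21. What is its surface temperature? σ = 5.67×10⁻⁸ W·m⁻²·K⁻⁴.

T ≈ 376 K

Steady state: internal power = radiated power, P = εσA T⁴.
Radiating area A = 2·1.61 = 3.220 m².
T⁴ = P/(εσA) = 764/(0.21·5.67×10⁻⁸·3.220) = 1.993×10¹⁰ K⁴.
T = (1.993×10¹⁰)^(1/4).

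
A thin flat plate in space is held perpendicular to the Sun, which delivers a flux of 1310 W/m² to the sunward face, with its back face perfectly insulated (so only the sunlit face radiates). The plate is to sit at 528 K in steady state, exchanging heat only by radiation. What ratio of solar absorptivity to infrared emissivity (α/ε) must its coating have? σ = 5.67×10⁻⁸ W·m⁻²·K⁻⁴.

Balance: αS·A = εσ·1A·T⁴ ⇒ α/ε = σT⁴/S.
α/ε = 5.67×10⁻⁸·(528)⁴/1310 = 5.67×10⁻⁸·7.772×10¹⁰/1310.

α/ε ≈ 3.36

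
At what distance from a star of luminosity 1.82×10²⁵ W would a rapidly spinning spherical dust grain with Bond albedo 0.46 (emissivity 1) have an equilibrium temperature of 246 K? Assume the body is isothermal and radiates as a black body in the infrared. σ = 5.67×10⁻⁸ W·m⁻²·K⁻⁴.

For an isothermal black-emitting sphere, (1−a)S·πr² = σ·4πr²·T⁴ ⇒ S = 4σT⁴/(1−a).
S = 4·5.67×10⁻⁸·(246)⁴/0.540 = 1538 W/m².
Flux falls as S = L/(4πd²), so d = √(L/(4πS)) = √(1.82×10²⁵/(4π·1538)).

d ≈ 3.07×10¹⁰ m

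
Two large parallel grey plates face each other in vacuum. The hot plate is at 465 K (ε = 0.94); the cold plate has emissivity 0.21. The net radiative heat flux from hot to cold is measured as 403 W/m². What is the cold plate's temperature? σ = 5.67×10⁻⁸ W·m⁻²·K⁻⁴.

q = σ(T₁⁴ − T₂⁴)/(1/ε₁ + 1/ε₂ − 1); denominator = 4.826.
T₂⁴ = T₁⁴ − q·(1/ε₁+1/ε₂−1)/σ = 4.675×10¹⁰ − 403·4.826/5.67×10⁻⁸
    = 1.245×10¹⁰ K⁴.

T₂ ≈ 334 K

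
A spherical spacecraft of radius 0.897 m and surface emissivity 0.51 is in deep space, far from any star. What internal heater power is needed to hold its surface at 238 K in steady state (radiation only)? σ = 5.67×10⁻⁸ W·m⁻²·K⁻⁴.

P ≈ 938 W

P = εσ·4πr²·T⁴.
4πr² = 10.11 m²; T⁴ = 3.209×10⁹ K⁴.
P = 0.51·5.67×10⁻⁸·10.11·3.209×10⁹.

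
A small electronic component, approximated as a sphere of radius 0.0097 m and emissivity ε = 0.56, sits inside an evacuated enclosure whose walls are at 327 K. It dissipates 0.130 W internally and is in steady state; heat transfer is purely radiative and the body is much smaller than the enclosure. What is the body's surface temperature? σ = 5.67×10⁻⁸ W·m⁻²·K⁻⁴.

T ≈ 349 K

For a small grey body in a large enclosure, net radiated power = εσA(T⁴ − T_w⁴).
Steady state: P = εσA(T⁴ − T_w⁴) with A = 4πr² = 0.001182 m².
T⁴ = P/(εσA) + T_w⁴ = 0.130/(0.56·5.67×10⁻⁸·0.001182) + (327)⁴
    = 3.463×10⁹ + 1.143×10¹⁰ = 1.490×10¹⁰ K⁴.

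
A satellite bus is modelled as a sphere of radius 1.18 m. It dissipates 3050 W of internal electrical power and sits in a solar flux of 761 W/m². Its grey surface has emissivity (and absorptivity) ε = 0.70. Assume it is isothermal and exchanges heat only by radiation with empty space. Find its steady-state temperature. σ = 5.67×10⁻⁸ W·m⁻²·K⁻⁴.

T ≈ 297 K

At steady state, absorbed solar power + internal power = radiated power.
Absorbed: α·S·A_cross = 0.70·761·4.374 = 2330 W (cross-section πr²).
Total input = 2330 + 3050 = 5380 W.
Radiated: εσ·A_surf·T⁴ with A_surf = 4πr² = 17.50 m².
T⁴ = 5380/(0.70·5.67×10⁻⁸·17.50) = 7.747×10⁹ K⁴.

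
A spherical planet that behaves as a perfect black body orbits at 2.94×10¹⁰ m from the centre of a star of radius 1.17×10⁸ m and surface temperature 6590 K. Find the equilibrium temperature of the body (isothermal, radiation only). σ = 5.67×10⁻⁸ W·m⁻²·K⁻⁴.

T ≈ 294 K

The star's surface emits σT_*⁴; at distance d the flux is S = σT_*⁴(R_*/d)².
S = 5.67×10⁻⁸·(6590)⁴·(1.17×10⁸/2.94×10¹⁰)² = 1694 W/m².
For an isothermal sphere T⁴ = (1−a)S/(4σ) = 7.467×10⁹ K⁴.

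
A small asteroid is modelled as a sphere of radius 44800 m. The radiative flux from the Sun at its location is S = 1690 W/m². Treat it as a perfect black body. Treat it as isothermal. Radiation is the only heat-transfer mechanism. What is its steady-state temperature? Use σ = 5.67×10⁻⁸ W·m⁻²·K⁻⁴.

T ≈ 294 K

At equilibrium, absorbed power = emitted power.
Absorbing cross-section = πr² = 6.305×10⁹ m²; emitting surface = 4πr² = 2.522×10¹⁰ m² (ratio 4).
S·A_cross = εσ·A_surf·T⁴  ⇒  T⁴ = S/(4σ).
T⁴ = 1.00·1690/(4·5.67×10⁻⁸) = 7.451×10⁹ K⁴.
T = (7.451×10⁹)^(1/4).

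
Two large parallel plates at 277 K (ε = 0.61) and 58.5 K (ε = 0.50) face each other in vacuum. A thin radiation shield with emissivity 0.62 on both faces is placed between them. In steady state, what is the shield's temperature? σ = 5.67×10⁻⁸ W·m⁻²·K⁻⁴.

T_s ≈ 237 K

In steady state the net flux on the hot side equals that on the cold side.
σ(T₁⁴−T_s⁴)/D₁ = σ(T_s⁴−T₂⁴)/D₂, with D₁ = 1/ε₁+1/ε_s−1 = 2.252, D₂ = 1/ε_s+1/ε₂−1 = 2.613.
Solve for T_s⁴: T_s⁴ = (D₂·T₁⁴ + D₁·T₂⁴)/(D₁+D₂) = 3.167×10⁹ K⁴.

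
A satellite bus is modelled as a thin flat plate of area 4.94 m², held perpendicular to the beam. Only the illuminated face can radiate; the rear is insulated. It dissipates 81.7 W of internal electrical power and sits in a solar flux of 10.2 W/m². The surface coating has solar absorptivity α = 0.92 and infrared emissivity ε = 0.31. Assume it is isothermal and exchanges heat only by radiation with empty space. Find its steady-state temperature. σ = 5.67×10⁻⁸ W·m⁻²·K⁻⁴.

At steady state, absorbed solar power + internal power = radiated power.
Absorbed: α·S·A_cross = 0.92·10.2·4.940 = 46.36 W (cross-section A).
Total input = 46.36 + 81.7 = 128.1 W.
Radiated: εσ·A_surf·T⁴ with A_surf = A = 4.940 m².
T⁴ = 128.1/(0.31·5.67×10⁻⁸·4.940) = 1.475×10⁹ K⁴.

T ≈ 196 K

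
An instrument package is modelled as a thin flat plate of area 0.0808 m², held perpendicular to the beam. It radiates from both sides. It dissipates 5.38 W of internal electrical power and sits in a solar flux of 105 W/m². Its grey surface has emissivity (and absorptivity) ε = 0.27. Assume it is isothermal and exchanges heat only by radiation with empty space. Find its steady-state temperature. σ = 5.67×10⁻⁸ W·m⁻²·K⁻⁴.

At steady state, absorbed solar power + internal power = radiated power.
Absorbed: α·S·A_cross = 0.27·105·0.08080 = 2.291 W (cross-section A).
Total input = 2.291 + 5.38 = 7.671 W.
Radiated: εσ·A_surf·T⁴ with A_surf = 2A = 0.1616 m².
T⁴ = 7.671/(0.27·5.67×10⁻⁸·0.1616) = 3.101×10⁹ K⁴.

T ≈ 236 K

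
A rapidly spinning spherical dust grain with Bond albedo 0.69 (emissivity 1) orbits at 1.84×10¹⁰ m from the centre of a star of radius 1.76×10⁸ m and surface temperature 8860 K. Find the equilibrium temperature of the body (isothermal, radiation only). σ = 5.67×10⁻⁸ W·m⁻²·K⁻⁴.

The star's surface emits σT_*⁴; at distance d the flux is S = σT_*⁴(R_*/d)².
S = 5.67×10⁻⁸·(8860)⁴·(1.76×10⁸/1.84×10¹⁰)² = 31970 W/m².
For an isothermal sphere T⁴ = (1−a)S/(4σ) = 4.369×10¹⁰ K⁴.

T ≈ 457 K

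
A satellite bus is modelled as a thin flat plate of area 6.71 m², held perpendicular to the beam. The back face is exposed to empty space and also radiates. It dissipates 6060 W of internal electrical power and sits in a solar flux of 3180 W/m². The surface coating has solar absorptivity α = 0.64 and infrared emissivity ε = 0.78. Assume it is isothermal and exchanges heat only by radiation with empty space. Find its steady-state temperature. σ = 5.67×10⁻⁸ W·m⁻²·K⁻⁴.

T ≈ 427 K

At steady state, absorbed solar power + internal power = radiated power.
Absorbed: α·S·A_cross = 0.64·3180·6.710 = 13660 W (cross-section A).
Total input = 13660 + 6060 = 19720 W.
Radiated: εσ·A_surf·T⁴ with A_surf = 2A = 13.42 m².
T⁴ = 19720/(0.78·5.67×10⁻⁸·13.42) = 3.322×10¹⁰ K⁴.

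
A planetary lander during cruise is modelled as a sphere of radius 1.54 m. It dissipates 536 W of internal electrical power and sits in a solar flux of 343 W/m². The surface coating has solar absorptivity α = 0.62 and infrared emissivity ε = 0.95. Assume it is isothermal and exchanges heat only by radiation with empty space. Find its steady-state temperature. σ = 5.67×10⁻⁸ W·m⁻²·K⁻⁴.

T ≈ 191 K

At steady state, absorbed solar power + internal power = radiated power.
Absorbed: α·S·A_cross = 0.62·343·7.451 = 1584 W (cross-section πr²).
Total input = 1584 + 536 = 2120 W.
Radiated: εσ·A_surf·T⁴ with A_surf = 4πr² = 29.80 m².
T⁴ = 2120/(0.95·5.67×10⁻⁸·29.80) = 1.321×10⁹ K⁴.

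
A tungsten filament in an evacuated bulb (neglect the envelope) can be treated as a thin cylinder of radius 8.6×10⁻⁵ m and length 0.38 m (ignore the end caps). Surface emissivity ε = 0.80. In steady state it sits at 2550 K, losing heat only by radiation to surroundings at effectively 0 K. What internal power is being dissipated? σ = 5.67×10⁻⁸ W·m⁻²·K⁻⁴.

Steady state: P = εσA T⁴.
A = 2πrL = 2.053×10⁻⁴ m²; T⁴ = (2550)⁴ = 4.228×10¹³ K⁴.
P = 0.80 × 5.67×10⁻⁸ × 2.053×10⁻⁴ × 4.228×10¹³.

P ≈ 394 W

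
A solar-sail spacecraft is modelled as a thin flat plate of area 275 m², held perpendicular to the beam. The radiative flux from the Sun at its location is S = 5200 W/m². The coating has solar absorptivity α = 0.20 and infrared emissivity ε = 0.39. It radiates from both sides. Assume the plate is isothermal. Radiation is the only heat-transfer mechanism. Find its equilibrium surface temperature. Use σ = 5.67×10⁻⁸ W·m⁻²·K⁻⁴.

At equilibrium, absorbed power = emitted power.
Absorbing cross-section = A = 275.0 m²; emitting surface = 2A = 550.0 m² (ratio 2).
αS·A_cross = εσ·A_surf·T⁴  ⇒  T⁴ = αS/(ε·2σ).
T⁴ = 0.200·5200/(0.39·2·5.67×10⁻⁸) = 2.352×10¹⁰ K⁴.
T = (2.352×10¹⁰)^(1/4).

T ≈ 392 K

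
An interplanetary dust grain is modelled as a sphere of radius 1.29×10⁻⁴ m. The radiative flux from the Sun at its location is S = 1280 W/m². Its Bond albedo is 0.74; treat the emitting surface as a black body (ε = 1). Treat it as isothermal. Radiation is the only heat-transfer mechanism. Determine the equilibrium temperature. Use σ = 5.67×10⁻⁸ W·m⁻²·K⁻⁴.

T ≈ 196 K

At equilibrium, absorbed power = emitted power.
Absorbing cross-section = πr² = 5.228×10⁻⁸ m²; emitting surface = 4πr² = 2.091×10⁻⁷ m² (ratio 4).
(1−a)S·A_cross = εσ·A_surf·T⁴  ⇒  T⁴ = (1−a)S/(4σ).
T⁴ = 0.260·1280/(4·5.67×10⁻⁸) = 1.467×10⁹ K⁴.
T = (1.467×10⁹)^(1/4).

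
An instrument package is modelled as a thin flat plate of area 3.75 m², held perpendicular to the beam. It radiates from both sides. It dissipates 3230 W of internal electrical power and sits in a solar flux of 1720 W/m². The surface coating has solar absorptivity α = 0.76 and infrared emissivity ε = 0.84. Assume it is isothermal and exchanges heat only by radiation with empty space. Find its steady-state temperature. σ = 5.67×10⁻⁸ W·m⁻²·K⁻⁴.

T ≈ 388 K

At steady state, absorbed solar power + internal power = radiated power.
Absorbed: α·S·A_cross = 0.76·1720·3.750 = 4902 W (cross-section A).
Total input = 4902 + 3230 = 8132 W.
Radiated: εσ·A_surf·T⁴ with A_surf = 2A = 7.500 m².
T⁴ = 8132/(0.84·5.67×10⁻⁸·7.500) = 2.277×10¹⁰ K⁴.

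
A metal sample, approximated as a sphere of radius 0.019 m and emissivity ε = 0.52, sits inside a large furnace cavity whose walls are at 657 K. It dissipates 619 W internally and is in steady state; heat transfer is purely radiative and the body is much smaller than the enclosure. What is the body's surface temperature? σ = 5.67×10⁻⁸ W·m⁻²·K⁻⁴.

T ≈ 1480 K

For a small grey body in a large enclosure, net radiated power = εσA(T⁴ − T_w⁴).
Steady state: P = εσA(T⁴ − T_w⁴) with A = 4πr² = 0.004536 m².
T⁴ = P/(εσA) + T_w⁴ = 619/(0.52·5.67×10⁻⁸·0.004536) + (657)⁴
    = 4.628×10¹² + 1.863×10¹¹ = 4.814×10¹² K⁴.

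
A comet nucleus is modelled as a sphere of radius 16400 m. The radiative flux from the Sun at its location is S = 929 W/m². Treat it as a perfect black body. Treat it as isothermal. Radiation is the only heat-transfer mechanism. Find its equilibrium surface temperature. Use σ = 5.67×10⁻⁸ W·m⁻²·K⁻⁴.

At equilibrium, absorbed power = emitted power.
Absorbing cross-section = πr² = 8.450×10⁸ m²; emitting surface = 4πr² = 3.380×10⁹ m² (ratio 4).
S·A_cross = εσ·A_surf·T⁴  ⇒  T⁴ = S/(4σ).
T⁴ = 1.00·929/(4·5.67×10⁻⁸) = 4.096×10⁹ K⁴.
T = (4.096×10⁹)^(1/4).

T ≈ 253 K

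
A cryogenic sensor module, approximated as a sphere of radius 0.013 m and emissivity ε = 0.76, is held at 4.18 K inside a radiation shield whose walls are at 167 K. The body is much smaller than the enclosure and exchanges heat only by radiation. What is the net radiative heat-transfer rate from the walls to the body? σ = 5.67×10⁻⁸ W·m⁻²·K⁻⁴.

P_net ≈ 0.0712 W

For a small grey body in a large enclosure: P_net = εσA(T_body⁴ − T_wall⁴).
A = 4πr² = 0.002124 m²; T_body⁴ − T_wall⁴ = 305.3 − 7.778×10⁸ = -7.778×10⁸ K⁴.
|P_net| = 0.76·5.67×10⁻⁸·0.002124·7.778×10⁸.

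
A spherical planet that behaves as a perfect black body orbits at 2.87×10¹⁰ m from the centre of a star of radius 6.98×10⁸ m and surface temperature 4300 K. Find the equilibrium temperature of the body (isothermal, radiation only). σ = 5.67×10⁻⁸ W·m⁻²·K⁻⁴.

T ≈ 474 K

The star's surface emits σT_*⁴; at distance d the flux is S = σT_*⁴(R_*/d)².
S = 5.67×10⁻⁸·(4300)⁴·(6.98×10⁸/2.87×10¹⁰)² = 11470 W/m².
For an isothermal sphere T⁴ = (1−a)S/(4σ) = 5.055×10¹⁰ K⁴.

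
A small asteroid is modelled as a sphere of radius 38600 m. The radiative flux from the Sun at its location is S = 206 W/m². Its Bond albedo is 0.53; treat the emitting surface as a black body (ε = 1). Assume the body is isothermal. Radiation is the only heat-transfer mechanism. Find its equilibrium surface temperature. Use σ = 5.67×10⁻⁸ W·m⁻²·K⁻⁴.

At equilibrium, absorbed power = emitted power.
Absorbing cross-section = πr² = 4.681×10⁹ m²; emitting surface = 4πr² = 1.872×10¹⁰ m² (ratio 4).
(1−a)S·A_cross = εσ·A_surf·T⁴  ⇒  T⁴ = (1−a)S/(4σ).
T⁴ = 0.470·206/(4·5.67×10⁻⁸) = 4.269×10⁸ K⁴.
T = (4.269×10⁸)^(1/4).

T ≈ 144 K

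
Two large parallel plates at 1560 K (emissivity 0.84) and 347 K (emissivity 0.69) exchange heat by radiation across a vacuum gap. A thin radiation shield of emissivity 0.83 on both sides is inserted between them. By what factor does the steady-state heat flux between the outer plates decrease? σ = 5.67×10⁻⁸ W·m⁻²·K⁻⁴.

Without shield: q₀ = σΔ(T⁴)/(1/ε₁+1/ε₂−1) with denominator 1.640.
With shield the two gaps are in series; the resistances add: (1/ε₁+1/ε_s−1)+(1/ε_s+1/ε₂−1) = 1.395+1.654 = 3.049.
Heat-flux ratio q₀/q = 3.049/1.640.

factor ≈ 1.86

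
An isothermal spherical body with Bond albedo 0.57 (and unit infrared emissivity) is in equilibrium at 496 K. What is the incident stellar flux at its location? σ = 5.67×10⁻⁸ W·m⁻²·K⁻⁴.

(1−a)S·πr² = σ·4πr²·T⁴ ⇒ S = 4σT⁴/(1−a).
S = 4·5.67×10⁻⁸·6.052×10¹⁰/0.430.

S ≈ 31900 W/m²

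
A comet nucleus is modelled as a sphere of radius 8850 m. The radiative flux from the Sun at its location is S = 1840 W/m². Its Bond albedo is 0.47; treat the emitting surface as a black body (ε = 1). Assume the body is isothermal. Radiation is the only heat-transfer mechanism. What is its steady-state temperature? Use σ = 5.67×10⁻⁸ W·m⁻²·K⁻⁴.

T ≈ 256 K

At equilibrium, absorbed power = emitted power.
Absorbing cross-section = πr² = 2.461×10⁸ m²; emitting surface = 4πr² = 9.842×10⁸ m² (ratio 4).
(1−a)S·A_cross = εσ·A_surf·T⁴  ⇒  T⁴ = (1−a)S/(4σ).
T⁴ = 0.530·1840/(4·5.67×10⁻⁸) = 4.300×10⁹ K⁴.
T = (4.300×10⁹)^(1/4).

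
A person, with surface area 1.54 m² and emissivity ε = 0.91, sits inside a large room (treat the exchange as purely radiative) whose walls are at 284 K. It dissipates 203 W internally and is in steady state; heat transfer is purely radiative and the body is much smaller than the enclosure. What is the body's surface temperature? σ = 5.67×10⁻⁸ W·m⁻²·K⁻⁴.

For a small grey body in a large enclosure, net radiated power = εσA(T⁴ − T_w⁴).
Steady state: P = εσA(T⁴ − T_w⁴) with A = 1.54 m².
T⁴ = P/(εσA) + T_w⁴ = 203/(0.91·5.67×10⁻⁸·1.540) + (284)⁴
    = 2.555×10⁹ + 6.505×10⁹ = 9.060×10⁹ K⁴.

T ≈ 309 K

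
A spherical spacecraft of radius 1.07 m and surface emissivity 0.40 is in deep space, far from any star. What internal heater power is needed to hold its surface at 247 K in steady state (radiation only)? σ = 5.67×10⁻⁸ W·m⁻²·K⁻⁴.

P = εσ·4πr²·T⁴.
4πr² = 14.39 m²; T⁴ = 3.722×10⁹ K⁴.
P = 0.40·5.67×10⁻⁸·14.39·3.722×10⁹.

P ≈ 1210 W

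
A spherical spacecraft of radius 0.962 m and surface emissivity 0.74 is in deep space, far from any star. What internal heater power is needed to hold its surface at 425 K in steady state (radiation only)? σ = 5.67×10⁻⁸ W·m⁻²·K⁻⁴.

P = εσ·4πr²·T⁴.
4πr² = 11.63 m²; T⁴ = 3.263×10¹⁰ K⁴.
P = 0.74·5.67×10⁻⁸·11.63·3.263×10¹⁰.

P ≈ 15900 W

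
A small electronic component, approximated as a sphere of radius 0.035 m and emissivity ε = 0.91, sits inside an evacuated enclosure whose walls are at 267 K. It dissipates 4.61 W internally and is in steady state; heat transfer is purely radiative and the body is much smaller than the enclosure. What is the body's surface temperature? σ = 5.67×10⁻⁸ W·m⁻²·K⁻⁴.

For a small grey body in a large enclosure, net radiated power = εσA(T⁴ − T_w⁴).
Steady state: P = εσA(T⁴ − T_w⁴) with A = 4πr² = 0.01539 m².
T⁴ = P/(εσA) + T_w⁴ = 4.61/(0.91·5.67×10⁻⁸·0.01539) + (267)⁴
    = 5.804×10⁹ + 5.082×10⁹ = 1.089×10¹⁰ K⁴.

T ≈ 323 K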